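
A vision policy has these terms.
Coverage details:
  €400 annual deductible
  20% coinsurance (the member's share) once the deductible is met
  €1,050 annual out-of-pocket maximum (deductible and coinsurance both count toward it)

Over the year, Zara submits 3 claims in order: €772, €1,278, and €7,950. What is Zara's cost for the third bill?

€320

Claim 1 — €772: €400 finishes the deductible; €372 goes to coinsurance; 20% of €372 = €74.40. Member pays €474.40; OOP now €474.40.
Claim 2 — €1,278: deductible met; 20% of €1,278 = €255.60. Cost to member: €255.60. OOP to date €730.
Claim 3 — €7,950: 20% coinsurance on €7,950 = €1,590. Adding that to €730 gives €2,320, past the €1,050 cap; member pays only €1,050 − €730 = €320.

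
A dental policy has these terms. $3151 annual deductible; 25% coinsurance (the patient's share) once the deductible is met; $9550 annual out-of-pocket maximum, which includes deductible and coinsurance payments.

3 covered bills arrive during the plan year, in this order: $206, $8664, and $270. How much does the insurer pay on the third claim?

$202.50

Claim 1 — $206: all of it applies to the deductible. Patient pays $206; OOP now $206. Plan pays $206 − $206 = $0.
Claim 2 — $8664: $2945 finishes the deductible; $5719 goes to coinsurance; coinsurance $5719 × 25% = $1429.75. Patient pays $4374.75; OOP now $4580.75. Plan pays $8664 − $4374.75 = $4289.25.
Claim 3 — $270: deductible already satisfied, so patient's share is 25% × $270 = $67.50. Patient owes $67.50 (running OOP $4648.25). Insurer: $270 − $67.50 = $202.50.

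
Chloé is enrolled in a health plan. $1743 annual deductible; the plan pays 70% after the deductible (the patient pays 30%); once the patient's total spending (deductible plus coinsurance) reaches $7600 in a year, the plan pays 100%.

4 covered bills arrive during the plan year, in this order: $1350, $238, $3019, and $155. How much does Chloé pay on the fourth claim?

$46.50

#1 ($1350): all of it applies to the deductible. Patient owes $1350 (running OOP $1350).
#2 ($238): all of it applies to the deductible. Patient owes $238 (running OOP $1588).
#3 ($3019): $155 to deductible, leaving $2864; patient's 30% is $859.20. Cost to patient: $1014.20. OOP to date $2602.20.
#4 ($155): deductible met; 30% of $155 = $46.50. Patient pays $46.50; OOP now $2648.70.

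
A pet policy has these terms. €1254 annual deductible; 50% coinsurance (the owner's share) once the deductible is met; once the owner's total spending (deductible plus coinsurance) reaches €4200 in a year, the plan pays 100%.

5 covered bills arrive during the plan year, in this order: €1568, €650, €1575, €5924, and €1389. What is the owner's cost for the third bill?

€787.50

#1 (€1568): €1254 finishes the deductible; €314 goes to coinsurance; 50% of €314 = €157. Owner pays €1411; OOP now €1411.
#2 (€650): 50% coinsurance on €650 = €325. Owner pays €325; OOP now €1736.
#3 (€1575): deductible already satisfied, so owner's share is 50% × €1575 = €787.50. Cost to owner: €787.50. OOP to date €2523.50.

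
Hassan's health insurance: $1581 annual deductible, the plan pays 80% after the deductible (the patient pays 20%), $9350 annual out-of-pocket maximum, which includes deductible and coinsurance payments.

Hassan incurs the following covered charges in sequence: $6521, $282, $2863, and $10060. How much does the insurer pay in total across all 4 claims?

Claim 1 — $6521: $1581 to deductible, leaving $4940; 20% of $4940 = $988. Patient owes $2569 (running OOP $2569). Plan pays $6521 − $2569 = $3952.
Claim 2 — $282: 20% coinsurance on $282 = $56.40. Patient owes $56.40 (running OOP $2625.40). Insurer: $282 − $56.40 = $225.60.
Claim 3 — $2863: 20% coinsurance on $2863 = $572.60. Patient pays $572.60; OOP now $3198. Insurer: $2863 − $572.60 = $2290.40.
Claim 4 — $10060: 20% coinsurance on $10060 = $2012. Cost to patient: $2012. OOP to date $5210. Insurer: $10060 − $2012 = $8048.
Insurer total: $3952 + $225.60 + $2290.40 + $8048 = $14516.

$14516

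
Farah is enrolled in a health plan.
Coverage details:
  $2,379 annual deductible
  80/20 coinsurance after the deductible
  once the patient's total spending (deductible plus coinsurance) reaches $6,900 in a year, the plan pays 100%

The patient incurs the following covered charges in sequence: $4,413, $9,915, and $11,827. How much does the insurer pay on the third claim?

$9,695.80

Bill 1, $4,413: $2,379 to deductible, leaving $2,034; 20% of $2,034 = $406.80. Patient owes $2,785.80 (running OOP $2,785.80). Insurer: $4,413 − $2,785.80 = $1,627.20.
Bill 2, $9,915: deductible met; 20% of $9,915 = $1,983. Cost to patient: $1,983. OOP to date $4,768.80. Insurer: $9,915 − $1,983 = $7,932.
Bill 3, $11,827: deductible met; 20% of $11,827 = $2,365.40. That would push OOP to $7,134.20, over the $6,900 cap, so patient pays $6,900 − $4,768.80 = $2,131.20. Plan pays $11,827 − $2,131.20 = $9,695.80.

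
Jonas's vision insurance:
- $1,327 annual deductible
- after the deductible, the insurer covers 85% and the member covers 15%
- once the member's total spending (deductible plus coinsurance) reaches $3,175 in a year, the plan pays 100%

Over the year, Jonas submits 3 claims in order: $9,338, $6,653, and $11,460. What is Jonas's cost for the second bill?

Bill 1, $9,338: $1,327 finishes the deductible; $8,011 goes to coinsurance; member's 15% is $1,201.65. Member owes $2,528.65 (running OOP $2,528.65).
Bill 2, $6,653: deductible already satisfied, so member's share is 15% × $6,653 = $997.95. That would push OOP to $3,526.60, over the $3,175 cap, so member pays $3,175 − $2,528.65 = $646.35.

$646.35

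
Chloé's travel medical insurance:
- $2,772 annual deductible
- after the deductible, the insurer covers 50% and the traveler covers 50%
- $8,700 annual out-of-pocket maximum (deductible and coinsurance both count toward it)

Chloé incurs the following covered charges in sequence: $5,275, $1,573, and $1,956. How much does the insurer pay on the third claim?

$978

Claim 1 — $5,275: $2,772 to deductible, leaving $2,503; 50% of $2,503 = $1,251.50. Traveler pays $4,023.50; OOP now $4,023.50. Plan pays $5,275 − $4,023.50 = $1,251.50.
Claim 2 — $1,573: deductible met; 50% of $1,573 = $786.50. Cost to traveler: $786.50. OOP to date $4,810. Plan pays $1,573 − $786.50 = $786.50.
Claim 3 — $1,956: 50% coinsurance on $1,956 = $978. Cost to traveler: $978. OOP to date $5,788. Insurer: $1,956 − $978 = $978.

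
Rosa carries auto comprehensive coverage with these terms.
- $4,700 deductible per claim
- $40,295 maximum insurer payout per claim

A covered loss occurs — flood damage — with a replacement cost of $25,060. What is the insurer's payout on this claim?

After the deductible, $25,060 − $4,700 = $20,360 remains.
$20,360 ≤ $40,295, so the limit doesn't bind; insurer pays $20,360.

$20,360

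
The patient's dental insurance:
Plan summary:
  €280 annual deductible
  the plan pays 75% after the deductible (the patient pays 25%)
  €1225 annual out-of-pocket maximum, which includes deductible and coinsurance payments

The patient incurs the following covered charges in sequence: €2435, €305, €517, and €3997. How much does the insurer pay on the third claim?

€387.75

#1 (€2435): €280 to deductible, leaving €2155; coinsurance €2155 × 25% = €538.75. Patient pays €818.75; OOP now €818.75. Plan pays €2435 − €818.75 = €1616.25.
#2 (€305): deductible met; 25% of €305 = €76.25. Cost to patient: €76.25. OOP to date €895. Insurer: €305 − €76.25 = €228.75.
#3 (€517): 25% coinsurance on €517 = €129.25. Cost to patient: €129.25. OOP to date €1024.25. Insurer: €517 − €129.25 = €387.75.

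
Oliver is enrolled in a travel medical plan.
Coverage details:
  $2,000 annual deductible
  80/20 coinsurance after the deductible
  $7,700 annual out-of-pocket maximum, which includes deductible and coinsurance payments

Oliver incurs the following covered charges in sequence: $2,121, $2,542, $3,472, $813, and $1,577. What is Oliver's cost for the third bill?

$694.40

Bill 1, $2,121: $2,000 to deductible, leaving $121; traveler's 20% is $24.20. Traveler pays $2,024.20; OOP now $2,024.20.
Bill 2, $2,542: deductible met; 20% of $2,542 = $508.40. Traveler owes $508.40 (running OOP $2,532.60).
Bill 3, $3,472: deductible met; 20% of $3,472 = $694.40. Traveler owes $694.40 (running OOP $3,227).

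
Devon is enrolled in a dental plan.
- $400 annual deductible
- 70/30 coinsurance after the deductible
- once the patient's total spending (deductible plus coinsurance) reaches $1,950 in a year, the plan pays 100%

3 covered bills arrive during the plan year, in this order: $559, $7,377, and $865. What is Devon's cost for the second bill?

Claim 1 — $559: deductible takes $400, $159 remains; coinsurance $159 × 30% = $47.70. Patient owes $447.70 (running OOP $447.70).
Claim 2 — $7,377: deductible met; 30% of $7,377 = $2,213.10. OOP would hit $2,660.80 > $1,950, so the cap limits the patient to $1,950 − $447.70 = $1,502.30.

$1,502.30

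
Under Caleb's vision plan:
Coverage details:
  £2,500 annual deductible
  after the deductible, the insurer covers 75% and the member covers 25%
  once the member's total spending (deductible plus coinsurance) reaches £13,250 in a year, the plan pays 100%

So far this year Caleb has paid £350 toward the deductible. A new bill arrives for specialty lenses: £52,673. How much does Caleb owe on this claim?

Remaining deductible: £2,500 − £350 = £2,150.
The remaining £50,523 (= £52,673 − £2,150) moves to coinsurance.
Member's 25% share of £50,523 is £12,630.75.
So the member owes £2,150 + £12,630.75 = £14,780.75 before any cap.
Year-to-date out-of-pocket would reach £350 + £14,780.75 = £15,130.75, above the £13,250 maximum, so the member pays only £13,250 − £350 = £12,900.

£12,900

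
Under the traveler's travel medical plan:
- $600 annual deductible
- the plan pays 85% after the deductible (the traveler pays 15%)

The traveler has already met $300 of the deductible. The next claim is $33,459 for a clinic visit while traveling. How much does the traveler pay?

$300 of the $600 deductible is already met, leaving $300.
That leaves $33,459 − $300 = $33,159 for coinsurance.
Traveler's 15% share of $33,159 is $4,973.85.
That puts the traveler's cost at $300 + $4,973.85 = $5,273.85.

$5,273.85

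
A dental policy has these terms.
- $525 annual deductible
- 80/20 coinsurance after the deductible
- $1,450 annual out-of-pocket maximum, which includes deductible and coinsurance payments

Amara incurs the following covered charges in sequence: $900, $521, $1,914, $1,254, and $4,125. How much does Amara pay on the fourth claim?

Bill 1, $900: $525 finishes the deductible; $375 goes to coinsurance; patient's 20% is $75. Cost to patient: $600. OOP to date $600.
Bill 2, $521: 20% coinsurance on $521 = $104.20. Patient owes $104.20 (running OOP $704.20).
Bill 3, $1,914: 20% coinsurance on $1,914 = $382.80. Patient pays $382.80; OOP now $1,087.
Bill 4, $1,254: 20% coinsurance on $1,254 = $250.80. Patient owes $250.80 (running OOP $1,337.80).

$250.80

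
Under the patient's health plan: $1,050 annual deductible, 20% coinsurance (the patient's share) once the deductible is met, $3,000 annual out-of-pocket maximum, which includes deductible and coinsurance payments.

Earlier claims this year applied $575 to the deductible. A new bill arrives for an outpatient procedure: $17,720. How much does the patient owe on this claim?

$2,425

Remaining deductible: $1,050 − $575 = $475.
The remaining $17,245 (= $17,720 − $475) moves to coinsurance.
Patient's 20% share of $17,245 is $3,449.
So the patient owes $475 + $3,449 = $3,924 before any cap.
Year-to-date out-of-pocket would reach $575 + $3,924 = $4,499, above the $3,000 maximum, so the patient pays only $3,000 − $575 = $2,425.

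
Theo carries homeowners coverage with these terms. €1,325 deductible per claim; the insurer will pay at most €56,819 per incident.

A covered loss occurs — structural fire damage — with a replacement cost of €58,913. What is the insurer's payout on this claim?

€56,819

After the deductible, €58,913 − €1,325 = €57,588 remains.
The €56,819 per-incident cap binds; insurer pays €56,819.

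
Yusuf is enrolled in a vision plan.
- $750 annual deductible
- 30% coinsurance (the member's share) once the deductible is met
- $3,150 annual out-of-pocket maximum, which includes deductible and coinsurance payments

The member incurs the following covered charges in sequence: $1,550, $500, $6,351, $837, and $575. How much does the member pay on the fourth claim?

Claim 1 ($1,550): deductible takes $750, $800 remains; member's 30% is $240. Member pays $990; OOP now $990.
Claim 2 ($500): deductible already satisfied, so member's share is 30% × $500 = $150. Member pays $150; OOP now $1,140.
Claim 3 ($6,351): deductible already satisfied, so member's share is 30% × $6,351 = $1,905.30. Member owes $1,905.30 (running OOP $3,045.30).
Claim 4 ($837): deductible already satisfied, so member's share is 30% × $837 = $251.10. OOP would hit $3,296.40 > $3,150, so the cap limits the member to $3,150 − $3,045.30 = $104.70.

$104.70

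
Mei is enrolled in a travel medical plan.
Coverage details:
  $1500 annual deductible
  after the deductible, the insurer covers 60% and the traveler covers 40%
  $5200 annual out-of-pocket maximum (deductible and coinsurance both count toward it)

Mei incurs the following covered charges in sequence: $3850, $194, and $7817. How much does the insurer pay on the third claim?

$5134.60

Claim 1 ($3850): $1500 finishes the deductible; $2350 goes to coinsurance; coinsurance $2350 × 40% = $940. Cost to traveler: $2440. OOP to date $2440. Insurer: $3850 − $2440 = $1410.
Claim 2 ($194): deductible met; 40% of $194 = $77.60. Traveler pays $77.60; OOP now $2517.60. Insurer: $194 − $77.60 = $116.40.
Claim 3 ($7817): deductible met; 40% of $7817 = $3126.80. That would push OOP to $5644.40, over the $5200 cap, so traveler pays $5200 − $2517.60 = $2682.40. Insurer: $7817 − $2682.40 = $5134.60.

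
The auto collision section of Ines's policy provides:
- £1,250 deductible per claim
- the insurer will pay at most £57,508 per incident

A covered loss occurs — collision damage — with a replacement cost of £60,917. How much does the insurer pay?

£57,508

After the deductible, £60,917 − £1,250 = £59,667 remains.
Since £59,667 > £57,508, the payout is capped at £57,508.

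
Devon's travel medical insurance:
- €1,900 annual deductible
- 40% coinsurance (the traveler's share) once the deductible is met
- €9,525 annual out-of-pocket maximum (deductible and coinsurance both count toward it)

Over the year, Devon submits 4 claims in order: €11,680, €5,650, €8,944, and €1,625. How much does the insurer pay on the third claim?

Claim 1 (€11,680): €1,900 to deductible, leaving €9,780; coinsurance €9,780 × 40% = €3,912. Traveler pays €5,812; OOP now €5,812. Plan pays €11,680 − €5,812 = €5,868.
Claim 2 (€5,650): deductible already satisfied, so traveler's share is 40% × €5,650 = €2,260. Traveler owes €2,260 (running OOP €8,072). Insurer: €5,650 − €2,260 = €3,390.
Claim 3 (€8,944): 40% coinsurance on €8,944 = €3,577.60. Adding that to €8,072 gives €11,649.60, past the €9,525 cap; traveler pays only €9,525 − €8,072 = €1,453. Plan pays €8,944 − €1,453 = €7,491.

€7,491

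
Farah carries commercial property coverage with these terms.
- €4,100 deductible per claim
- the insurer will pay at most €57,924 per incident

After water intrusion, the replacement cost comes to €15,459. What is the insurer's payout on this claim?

€11,359

Subtract the deductible: €15,459 − €4,100 = €11,359.
€11,359 is within the €57,924 limit, so the insurer pays €11,359.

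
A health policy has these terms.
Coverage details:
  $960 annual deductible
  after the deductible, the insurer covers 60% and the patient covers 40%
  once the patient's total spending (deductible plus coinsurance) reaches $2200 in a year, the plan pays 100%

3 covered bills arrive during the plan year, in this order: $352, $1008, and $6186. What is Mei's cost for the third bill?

#1 ($352): all of it applies to the deductible. Patient pays $352; OOP now $352.
#2 ($1008): deductible takes $608, $400 remains; coinsurance $400 × 40% = $160. Patient owes $768 (running OOP $1120).
#3 ($6186): deductible already satisfied, so patient's share is 40% × $6186 = $2474.40. OOP would hit $3594.40 > $2200, so the cap limits the patient to $2200 − $1120 = $1080.

$1080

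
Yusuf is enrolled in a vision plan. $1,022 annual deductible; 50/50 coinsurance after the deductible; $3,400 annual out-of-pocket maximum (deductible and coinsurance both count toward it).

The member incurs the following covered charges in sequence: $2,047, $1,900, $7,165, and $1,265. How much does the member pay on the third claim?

Claim 1 — $2,047: deductible takes $1,022, $1,025 remains; member's 50% is $512.50. Cost to member: $1,534.50. OOP to date $1,534.50.
Claim 2 — $1,900: deductible met; 50% of $1,900 = $950. Member owes $950 (running OOP $2,484.50).
Claim 3 — $7,165: deductible already satisfied, so member's share is 50% × $7,165 = $3,582.50. Adding that to $2,484.50 gives $6,067, past the $3,400 cap; member pays only $3,400 − $2,484.50 = $915.50.

$915.50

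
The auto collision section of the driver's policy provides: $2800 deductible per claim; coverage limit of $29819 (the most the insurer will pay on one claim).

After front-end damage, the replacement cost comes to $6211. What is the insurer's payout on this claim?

$3411

After the deductible, $6211 − $2800 = $3411 remains.
That's under the $29819 cap, so the insurer reimburses the full $3411.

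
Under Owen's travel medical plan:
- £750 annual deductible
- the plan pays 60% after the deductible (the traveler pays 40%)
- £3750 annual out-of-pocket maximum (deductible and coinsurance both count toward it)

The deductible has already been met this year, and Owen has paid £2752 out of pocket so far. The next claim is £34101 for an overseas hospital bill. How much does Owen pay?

£998

The deductible is already satisfied, so the full bill goes to coinsurance.
Traveler's 40% share of £34101 is £13640.40.
Adding £13640.40 to the £2752 already spent would give £16392.40, which exceeds the £3750 cap; the traveler pays just £3750 − £2752 = £998.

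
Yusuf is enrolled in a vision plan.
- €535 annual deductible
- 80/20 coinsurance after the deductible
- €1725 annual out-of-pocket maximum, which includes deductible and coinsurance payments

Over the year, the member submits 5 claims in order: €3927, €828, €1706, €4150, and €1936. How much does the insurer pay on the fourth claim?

€4145.20

#1 (€3927): €535 to deductible, leaving €3392; member's 20% is €678.40. Member owes €1213.40 (running OOP €1213.40). Insurer: €3927 − €1213.40 = €2713.60.
#2 (€828): deductible already satisfied, so member's share is 20% × €828 = €165.60. Member pays €165.60; OOP now €1379. Insurer: €828 − €165.60 = €662.40.
#3 (€1706): 20% coinsurance on €1706 = €341.20. Cost to member: €341.20. OOP to date €1720.20. Plan pays €1706 − €341.20 = €1364.80.
#4 (€4150): deductible already satisfied, so member's share is 20% × €4150 = €830. That would push OOP to €2550.20, over the €1725 cap, so member pays €1725 − €1720.20 = €4.80. Insurer: €4150 − €4.80 = €4145.20.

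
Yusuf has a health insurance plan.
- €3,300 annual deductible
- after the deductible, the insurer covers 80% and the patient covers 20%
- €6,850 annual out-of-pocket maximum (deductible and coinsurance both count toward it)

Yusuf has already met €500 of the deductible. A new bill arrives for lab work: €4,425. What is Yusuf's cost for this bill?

€3,125

Remaining deductible: €3,300 − €500 = €2,800.
The remaining €1,625 (= €4,425 − €2,800) moves to coinsurance.
Patient's 20% share of €1,625 is €325.
Patient responsibility before any cap: €2,800 + €325 = €3,125.
Year-to-date out-of-pocket becomes €500 + €3,125 = €3,625, still under the €6,850 maximum, so no cap applies.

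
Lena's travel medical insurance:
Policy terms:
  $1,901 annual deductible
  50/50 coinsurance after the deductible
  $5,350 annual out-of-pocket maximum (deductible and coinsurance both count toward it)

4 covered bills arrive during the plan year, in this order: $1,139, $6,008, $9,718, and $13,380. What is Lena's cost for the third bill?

#1 ($1,139): all of it applies to the deductible. Cost to traveler: $1,139. OOP to date $1,139.
#2 ($6,008): deductible takes $762, $5,246 remains; traveler's 50% is $2,623. Cost to traveler: $3,385. OOP to date $4,524.
#3 ($9,718): 50% coinsurance on $9,718 = $4,859. Adding that to $4,524 gives $9,383, past the $5,350 cap; traveler pays only $5,350 − $4,524 = $826.

$826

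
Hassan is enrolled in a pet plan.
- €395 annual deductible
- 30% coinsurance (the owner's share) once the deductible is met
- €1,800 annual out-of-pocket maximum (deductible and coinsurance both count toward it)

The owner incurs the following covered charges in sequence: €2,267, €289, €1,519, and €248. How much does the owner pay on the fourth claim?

€74.40

Claim 1 — €2,267: €395 to deductible, leaving €1,872; owner's 30% is €561.60. Owner pays €956.60; OOP now €956.60.
Claim 2 — €289: deductible met; 30% of €289 = €86.70. Owner pays €86.70; OOP now €1,043.30.
Claim 3 — €1,519: 30% coinsurance on €1,519 = €455.70. Cost to owner: €455.70. OOP to date €1,499.
Claim 4 — €248: 30% coinsurance on €248 = €74.40. Owner pays €74.40; OOP now €1,573.40.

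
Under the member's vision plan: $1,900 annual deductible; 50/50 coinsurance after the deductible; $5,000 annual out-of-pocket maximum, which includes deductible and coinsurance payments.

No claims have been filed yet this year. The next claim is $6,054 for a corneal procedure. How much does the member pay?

The full $1,900 deductible is still open; $1,900 of this bill applies to it.
That leaves $6,054 − $1,900 = $4,154 for coinsurance.
50% of $4,154 = $2,077 falls to the member.
So the member owes $1,900 + $2,077 = $3,977 before any cap.
Total out-of-pocket so far would be $0 + $3,977 = $3,977, below the $5,000 cap — no reduction.

$3,977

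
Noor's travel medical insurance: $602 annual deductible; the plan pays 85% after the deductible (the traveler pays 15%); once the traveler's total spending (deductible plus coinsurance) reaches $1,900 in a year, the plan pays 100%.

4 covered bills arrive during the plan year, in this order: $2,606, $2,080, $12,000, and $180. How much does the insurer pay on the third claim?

$11,314.60

#1 ($2,606): $602 to deductible, leaving $2,004; 15% of $2,004 = $300.60. Cost to traveler: $902.60. OOP to date $902.60. Insurer: $2,606 − $902.60 = $1,703.40.
#2 ($2,080): 15% coinsurance on $2,080 = $312. Traveler pays $312; OOP now $1,214.60. Insurer: $2,080 − $312 = $1,768.
#3 ($12,000): deductible met; 15% of $12,000 = $1,800. That would push OOP to $3,014.60, over the $1,900 cap, so traveler pays $1,900 − $1,214.60 = $685.40. Plan pays $12,000 − $685.40 = $11,314.60.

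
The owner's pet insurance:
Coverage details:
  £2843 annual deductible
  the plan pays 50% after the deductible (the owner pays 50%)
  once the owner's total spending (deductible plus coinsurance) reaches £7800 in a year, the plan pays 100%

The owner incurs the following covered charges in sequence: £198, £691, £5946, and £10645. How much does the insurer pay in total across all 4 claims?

Claim 1 (£198): entire amount goes to the deductible. Owner owes £198 (running OOP £198). Plan pays £198 − £198 = £0.
Claim 2 (£691): all of it applies to the deductible. Cost to owner: £691. OOP to date £889. Plan pays £691 − £691 = £0.
Claim 3 (£5946): deductible takes £1954, £3992 remains; coinsurance £3992 × 50% = £1996. Owner pays £3950; OOP now £4839. Insurer: £5946 − £3950 = £1996.
Claim 4 (£10645): deductible met; 50% of £10645 = £5322.50. OOP would hit £10161.50 > £7800, so the cap limits the owner to £7800 − £4839 = £2961. Insurer: £10645 − £2961 = £7684.
Insurer total: £0 + £0 + £1996 + £7684 = £9680.

£9680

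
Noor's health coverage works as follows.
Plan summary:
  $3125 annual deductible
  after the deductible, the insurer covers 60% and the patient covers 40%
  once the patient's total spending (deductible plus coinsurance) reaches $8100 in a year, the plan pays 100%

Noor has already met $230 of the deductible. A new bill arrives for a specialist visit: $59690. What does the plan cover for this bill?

$230 of the $3125 deductible is already met, leaving $2895.
The remaining $56795 (= $59690 − $2895) moves to coinsurance.
40% of $56795 = $22718 falls to the patient.
That puts the patient's cost at $2895 + $22718 = $25613 before any cap.
Adding $25613 to the $230 already spent would give $25843, which exceeds the $8100 cap; the patient pays just $8100 − $230 = $7870.
The plan picks up $59690 − $7870 = $51820.

$51820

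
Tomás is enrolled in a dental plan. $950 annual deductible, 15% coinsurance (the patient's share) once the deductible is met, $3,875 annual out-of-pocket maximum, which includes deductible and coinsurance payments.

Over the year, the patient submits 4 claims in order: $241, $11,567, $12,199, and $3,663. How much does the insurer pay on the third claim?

Bill 1, $241: all of it applies to the deductible. Patient owes $241 (running OOP $241). Insurer: $241 − $241 = $0.
Bill 2, $11,567: $709 finishes the deductible; $10,858 goes to coinsurance; 15% of $10,858 = $1,628.70. Patient pays $2,337.70; OOP now $2,578.70. Insurer: $11,567 − $2,337.70 = $9,229.30.
Bill 3, $12,199: deductible already satisfied, so patient's share is 15% × $12,199 = $1,829.85. OOP would hit $4,408.55 > $3,875, so the cap limits the patient to $3,875 − $2,578.70 = $1,296.30. Plan pays $12,199 − $1,296.30 = $10,902.70.

$10,902.70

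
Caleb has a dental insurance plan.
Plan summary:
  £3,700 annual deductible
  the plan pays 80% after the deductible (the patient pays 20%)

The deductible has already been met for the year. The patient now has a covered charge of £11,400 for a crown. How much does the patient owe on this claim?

With the deductible met, the entire £11,400 is subject to coinsurance.
Patient's 20% share of £11,400 is £2,280.

£2,280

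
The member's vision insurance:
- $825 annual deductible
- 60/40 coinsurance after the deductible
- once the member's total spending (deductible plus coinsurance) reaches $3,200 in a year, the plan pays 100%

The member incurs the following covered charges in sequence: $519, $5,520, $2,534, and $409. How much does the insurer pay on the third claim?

$2,244.60

Claim 1 ($519): entire amount goes to the deductible. Cost to member: $519. OOP to date $519. Plan pays $519 − $519 = $0.
Claim 2 ($5,520): deductible takes $306, $5,214 remains; coinsurance $5,214 × 40% = $2,085.60. Member owes $2,391.60 (running OOP $2,910.60). Plan pays $5,520 − $2,391.60 = $3,128.40.
Claim 3 ($2,534): deductible already satisfied, so member's share is 40% × $2,534 = $1,013.60. Adding that to $2,910.60 gives $3,924.20, past the $3,200 cap; member pays only $3,200 − $2,910.60 = $289.40. Plan pays $2,534 − $289.40 = $2,244.60.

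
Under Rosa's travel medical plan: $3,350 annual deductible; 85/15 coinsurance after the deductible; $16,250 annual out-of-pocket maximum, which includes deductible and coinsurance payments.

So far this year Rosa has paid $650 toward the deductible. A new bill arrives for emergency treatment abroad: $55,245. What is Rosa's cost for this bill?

$10,581.75

$650 of the $3,350 deductible is already met, leaving $2,700.
After the $2,700 deductible portion, $55,245 − $2,700 = $52,545 is subject to coinsurance.
15% of $52,545 = $7,881.75 falls to the traveler.
Traveler responsibility before any cap: $2,700 + $7,881.75 = $10,581.75.
Year-to-date out-of-pocket becomes $650 + $10,581.75 = $11,231.75, still under the $16,250 maximum, so no cap applies.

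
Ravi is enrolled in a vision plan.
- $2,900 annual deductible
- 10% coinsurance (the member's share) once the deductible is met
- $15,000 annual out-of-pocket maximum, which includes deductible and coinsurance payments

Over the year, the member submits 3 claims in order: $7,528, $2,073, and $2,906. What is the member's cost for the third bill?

$290.60

Claim 1 ($7,528): $2,900 to deductible, leaving $4,628; coinsurance $4,628 × 10% = $462.80. Member owes $3,362.80 (running OOP $3,362.80).
Claim 2 ($2,073): deductible met; 10% of $2,073 = $207.30. Member owes $207.30 (running OOP $3,570.10).
Claim 3 ($2,906): deductible met; 10% of $2,906 = $290.60. Member pays $290.60; OOP now $3,860.70.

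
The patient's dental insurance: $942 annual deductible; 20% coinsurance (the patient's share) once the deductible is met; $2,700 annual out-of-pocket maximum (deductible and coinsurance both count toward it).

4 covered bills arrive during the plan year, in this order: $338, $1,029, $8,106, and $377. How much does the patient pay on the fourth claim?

$51.80

Claim 1 ($338): fully absorbed by the deductible. Cost to patient: $338. OOP to date $338.
Claim 2 ($1,029): $604 finishes the deductible; $425 goes to coinsurance; patient's 20% is $85. Patient pays $689; OOP now $1,027.
Claim 3 ($8,106): deductible met; 20% of $8,106 = $1,621.20. Cost to patient: $1,621.20. OOP to date $2,648.20.
Claim 4 ($377): deductible met; 20% of $377 = $75.40. Adding that to $2,648.20 gives $2,723.60, past the $2,700 cap; patient pays only $2,700 − $2,648.20 = $51.80.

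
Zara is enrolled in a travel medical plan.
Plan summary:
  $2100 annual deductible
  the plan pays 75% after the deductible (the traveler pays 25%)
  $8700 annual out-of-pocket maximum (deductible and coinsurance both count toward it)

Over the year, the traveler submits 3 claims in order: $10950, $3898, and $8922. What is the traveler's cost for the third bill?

Claim 1 ($10950): deductible takes $2100, $8850 remains; coinsurance $8850 × 25% = $2212.50. Traveler pays $4312.50; OOP now $4312.50.
Claim 2 ($3898): deductible met; 25% of $3898 = $974.50. Traveler pays $974.50; OOP now $5287.
Claim 3 ($8922): deductible met; 25% of $8922 = $2230.50. Cost to traveler: $2230.50. OOP to date $7517.50.

$2230.50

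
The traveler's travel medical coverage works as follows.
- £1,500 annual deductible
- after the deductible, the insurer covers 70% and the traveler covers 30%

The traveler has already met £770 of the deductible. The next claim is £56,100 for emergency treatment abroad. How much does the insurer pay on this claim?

Deductible still to meet: £1,500 − £770 = £730.
The remaining £55,370 (= £56,100 − £730) moves to coinsurance.
Traveler's 30% share of £55,370 is £16,611.
Traveler responsibility: £730 + £16,611 = £17,341.
The plan picks up £56,100 − £17,341 = £38,759.

£38,759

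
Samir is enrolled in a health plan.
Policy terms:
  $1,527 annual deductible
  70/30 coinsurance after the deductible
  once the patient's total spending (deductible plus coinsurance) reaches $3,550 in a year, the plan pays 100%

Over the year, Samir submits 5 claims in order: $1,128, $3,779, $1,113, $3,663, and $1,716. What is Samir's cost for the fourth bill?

$675.10

Bill 1, $1,128: entire amount goes to the deductible. Cost to patient: $1,128. OOP to date $1,128.
Bill 2, $3,779: $399 finishes the deductible; $3,380 goes to coinsurance; patient's 30% is $1,014. Patient owes $1,413 (running OOP $2,541).
Bill 3, $1,113: deductible met; 30% of $1,113 = $333.90. Patient owes $333.90 (running OOP $2,874.90).
Bill 4, $3,663: deductible met; 30% of $3,663 = $1,098.90. Adding that to $2,874.90 gives $3,973.80, past the $3,550 cap; patient pays only $3,550 − $2,874.90 = $675.10.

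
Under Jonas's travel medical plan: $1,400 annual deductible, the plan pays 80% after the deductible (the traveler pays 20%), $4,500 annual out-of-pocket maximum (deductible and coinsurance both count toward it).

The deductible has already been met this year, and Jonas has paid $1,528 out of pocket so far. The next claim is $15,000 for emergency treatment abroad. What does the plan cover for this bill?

With the deductible met, the entire $15,000 is subject to coinsurance.
Coinsurance: $15,000 × 20% = $3,000.
Adding $3,000 to the $1,528 already spent would give $4,528, which exceeds the $4,500 cap; the traveler pays just $4,500 − $1,528 = $2,972.
Insurer pays the balance: $15,000 − $2,972 = $12,028.

$12,028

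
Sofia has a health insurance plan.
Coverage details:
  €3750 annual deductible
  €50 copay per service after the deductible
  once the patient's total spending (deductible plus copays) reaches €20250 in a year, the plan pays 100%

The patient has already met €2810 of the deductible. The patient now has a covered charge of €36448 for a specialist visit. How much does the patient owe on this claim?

Remaining deductible: €3750 − €2810 = €940.
That leaves €36448 − €940 = €35508 for the copay.
Copay on this service: €50.
Patient responsibility before any cap: €940 + €50 = €990.
Year-to-date out-of-pocket becomes €2810 + €990 = €3800, still under the €20250 maximum, so no cap applies.

€990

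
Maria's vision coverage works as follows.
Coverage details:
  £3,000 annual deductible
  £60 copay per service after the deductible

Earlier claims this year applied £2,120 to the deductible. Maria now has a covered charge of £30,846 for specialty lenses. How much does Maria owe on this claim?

£940

£2,120 of the £3,000 deductible is already met, leaving £880.
The remaining £29,966 (= £30,846 − £880) moves to the copay.
Copay on this service: £60.
That puts the member's cost at £880 + £60 = £940.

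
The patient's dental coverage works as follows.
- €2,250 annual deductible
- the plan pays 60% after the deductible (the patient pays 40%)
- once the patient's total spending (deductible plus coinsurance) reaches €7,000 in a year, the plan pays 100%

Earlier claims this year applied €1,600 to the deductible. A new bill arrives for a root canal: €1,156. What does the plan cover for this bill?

Remaining deductible: €2,250 − €1,600 = €650.
After the €650 deductible portion, €1,156 − €650 = €506 is subject to coinsurance.
Coinsurance: €506 × 40% = €202.40.
Patient responsibility before any cap: €650 + €202.40 = €852.40.
Total out-of-pocket so far would be €1,600 + €852.40 = €2,452.40, below the €7,000 cap — no reduction.
The insurer covers the remainder: €1,156 − €852.40 = €303.60.

€303.60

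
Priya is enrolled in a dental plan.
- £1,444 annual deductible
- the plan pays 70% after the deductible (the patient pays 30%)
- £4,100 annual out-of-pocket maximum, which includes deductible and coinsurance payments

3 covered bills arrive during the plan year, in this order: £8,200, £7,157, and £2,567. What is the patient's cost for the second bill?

Claim 1 (£8,200): deductible takes £1,444, £6,756 remains; coinsurance £6,756 × 30% = £2,026.80. Patient owes £3,470.80 (running OOP £3,470.80).
Claim 2 (£7,157): deductible already satisfied, so patient's share is 30% × £7,157 = £2,147.10. That would push OOP to £5,617.90, over the £4,100 cap, so patient pays £4,100 − £3,470.80 = £629.20.

£629.20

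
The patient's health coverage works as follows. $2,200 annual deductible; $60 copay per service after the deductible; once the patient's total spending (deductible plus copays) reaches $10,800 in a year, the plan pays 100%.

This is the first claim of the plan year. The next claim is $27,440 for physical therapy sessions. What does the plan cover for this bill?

Deductible not yet touched, so the first $2,200 of the bill goes to the deductible.
That leaves $27,440 − $2,200 = $25,240 for the copay.
Copay on this service: $60.
So the patient owes $2,200 + $60 = $2,260 before any cap.
Year-to-date out-of-pocket becomes $0 + $2,260 = $2,260, still under the $10,800 maximum, so no cap applies.
Insurer pays the balance: $27,440 − $2,260 = $25,180.

$25,180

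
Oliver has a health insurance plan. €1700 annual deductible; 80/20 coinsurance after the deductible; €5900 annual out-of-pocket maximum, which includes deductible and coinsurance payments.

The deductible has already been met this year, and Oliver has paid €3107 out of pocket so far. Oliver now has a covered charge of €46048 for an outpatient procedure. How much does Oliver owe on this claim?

€2793

With the deductible met, the entire €46048 is subject to coinsurance.
20% of €46048 = €9209.60 falls to the patient.
Adding €9209.60 to the €3107 already spent would give €12316.60, which exceeds the €5900 cap; the patient pays just €5900 − €3107 = €2793.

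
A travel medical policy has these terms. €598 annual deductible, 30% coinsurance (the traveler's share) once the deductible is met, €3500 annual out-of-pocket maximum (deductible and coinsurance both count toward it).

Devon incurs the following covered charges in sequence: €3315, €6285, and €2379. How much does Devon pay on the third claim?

Bill 1, €3315: deductible takes €598, €2717 remains; coinsurance €2717 × 30% = €815.10. Traveler owes €1413.10 (running OOP €1413.10).
Bill 2, €6285: deductible already satisfied, so traveler's share is 30% × €6285 = €1885.50. Traveler pays €1885.50; OOP now €3298.60.
Bill 3, €2379: 30% coinsurance on €2379 = €713.70. Adding that to €3298.60 gives €4012.30, past the €3500 cap; traveler pays only €3500 − €3298.60 = €201.40.

€201.40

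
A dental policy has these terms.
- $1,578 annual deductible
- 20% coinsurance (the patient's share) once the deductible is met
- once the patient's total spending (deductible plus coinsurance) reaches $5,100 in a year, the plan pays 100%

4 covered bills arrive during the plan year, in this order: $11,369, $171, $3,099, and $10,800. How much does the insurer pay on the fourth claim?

$9,890.20

Claim 1 ($11,369): $1,578 finishes the deductible; $9,791 goes to coinsurance; 20% of $9,791 = $1,958.20. Patient owes $3,536.20 (running OOP $3,536.20). Insurer: $11,369 − $3,536.20 = $7,832.80.
Claim 2 ($171): deductible already satisfied, so patient's share is 20% × $171 = $34.20. Patient owes $34.20 (running OOP $3,570.40). Plan pays $171 − $34.20 = $136.80.
Claim 3 ($3,099): deductible met; 20% of $3,099 = $619.80. Patient pays $619.80; OOP now $4,190.20. Insurer: $3,099 − $619.80 = $2,479.20.
Claim 4 ($10,800): deductible met; 20% of $10,800 = $2,160. That would push OOP to $6,350.20, over the $5,100 cap, so patient pays $5,100 − $4,190.20 = $909.80. Plan pays $10,800 − $909.80 = $9,890.20.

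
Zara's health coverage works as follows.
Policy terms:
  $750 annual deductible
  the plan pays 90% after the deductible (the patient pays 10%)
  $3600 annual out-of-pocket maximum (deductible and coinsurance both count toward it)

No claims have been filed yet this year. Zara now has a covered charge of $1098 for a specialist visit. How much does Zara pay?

$784.80

Nothing has been paid toward the $750 deductible, so the first $750 of this charge is applied there.
That leaves $1098 − $750 = $348 for coinsurance.
Patient's 10% share of $348 is $34.80.
That puts the patient's cost at $750 + $34.80 = $784.80 before any cap.
Year-to-date out-of-pocket becomes $0 + $784.80 = $784.80, still under the $3600 maximum, so no cap applies.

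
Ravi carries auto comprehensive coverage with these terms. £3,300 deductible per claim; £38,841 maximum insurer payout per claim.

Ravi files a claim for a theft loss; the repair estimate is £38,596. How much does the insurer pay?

£35,296

After the deductible, £38,596 − £3,300 = £35,296 remains.
£35,296 is within the £38,841 limit, so the insurer pays £35,296.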